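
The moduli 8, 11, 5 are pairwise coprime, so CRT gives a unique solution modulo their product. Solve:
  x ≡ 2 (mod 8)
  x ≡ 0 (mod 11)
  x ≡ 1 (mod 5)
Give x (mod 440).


Moduli 8, 11, 5 are pairwise coprime; by CRT there is a unique solution modulo M = 8 · 11 · 5 = 440.
Solve pairwise, accumulating the modulus:
  Start with x ≡ 2 (mod 8).
  Combine with x ≡ 0 (mod 11): since gcd(8, 11) = 1, we get a unique residue mod 88.
    Write x = 2 + 8·t and substitute into x ≡ 0 (mod 11): 8·t ≡ 0 − 2 = -2 (mod 11).
    Reduce coefficients mod 11: 8·t ≡ 9 (mod 11).
    The inverse of 8 mod 11 is 7 (since 8·7 = 56 = 5·11 + 1), so t ≡ 7·9 = 63 ≡ 8 (mod 11).
    Then x = 2 + 8·8 = 66, valid modulo lcm(8, 11) = 88: x ≡ 66 (mod 88).
  Combine with x ≡ 1 (mod 5): since gcd(88, 5) = 1, we get a unique residue mod 440.
    Write x = 66 + 88·t and substitute into x ≡ 1 (mod 5): 88·t ≡ 1 − 66 = -65 (mod 5).
    Reduce coefficients mod 5: 3·t ≡ 0 (mod 5).
    The inverse of 3 mod 5 is 2 (since 3·2 = 6 = 1·5 + 1), so t ≡ 2·0 = 0 ≡ 0 (mod 5).
    Then x = 66 + 88·0 = 66, valid modulo lcm(88, 5) = 440: x ≡ 66 (mod 440).
Verify: 66 mod 8 = 2 ✓, 66 mod 11 = 0 ✓, 66 mod 5 = 1 ✓.

x ≡ 66 (mod 440).


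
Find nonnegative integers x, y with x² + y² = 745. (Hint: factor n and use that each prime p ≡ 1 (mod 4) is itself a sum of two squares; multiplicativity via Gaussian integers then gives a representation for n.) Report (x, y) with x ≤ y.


Step 1: Factor n = 745 = 5 · 149.
Step 2: Check the mod-4 condition on each prime factor: 5 ≡ 1 (mod 4), exponent 1; 149 ≡ 1 (mod 4), exponent 1.
All primes ≡ 3 (mod 4) appear to even exponent (or don't appear), so by the two-squares theorem n IS expressible as a sum of two squares.
Step 3: Build a representation. Here n = 5 · 149 is a product of primes ≡ 1 (mod 4). Each prime p ≡ 1 (mod 4) is itself a sum of two squares; find a² by testing p − a² for a perfect square:
  5: 5 − 1² = 4 = 2² ⇒ 5 = 1² + 2².
  149: 149 − 1² = 148, 149 − 2² = 145, 149 − 3² = 140, 149 − 4² = 133, 149 − 5² = 124, 149 − 6² = 113, 149 − 7² = 100 = 10² ⇒ 149 = 7² + 10².
  Combine using the Brahmagupta–Fibonacci identity (a² + b²)(c² + d²) = (ac − bd)² + (ad + bc)² = (ac + bd)² + (ad − bc)²:
  5 · 149 = 745: from (1² + 2²)(7² + 10²), take (1·7 − 2·10, 1·10 + 2·7) = (7 − 20, 10 + 14) = (-13, 24); dropping signs (only squares matter) gives (13, 24); check 13² + 24² = 169 + 576 = 745 ✓.
Step 4: Order so x ≤ y and verify: 13² + 24² = 169 + 576 = 745 = n. ✓

n = 745 = 13² + 24² (one valid representation with x ≤ y).


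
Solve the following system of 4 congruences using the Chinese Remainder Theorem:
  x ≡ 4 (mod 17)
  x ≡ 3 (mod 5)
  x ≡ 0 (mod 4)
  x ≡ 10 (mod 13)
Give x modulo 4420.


Product of moduli M = 17 · 5 · 4 · 13 = 4420.
Merge one congruence at a time:
  Start: x ≡ 4 (mod 17).
  Combine with x ≡ 3 (mod 5); new modulus lcm = 85.
    Write x = 4 + 17·t and substitute into x ≡ 3 (mod 5): 17·t ≡ 3 − 4 = -1 (mod 5).
    Reduce coefficients mod 5: 2·t ≡ 4 (mod 5).
    The inverse of 2 mod 5 is 3 (since 2·3 = 6 = 1·5 + 1), so t ≡ 3·4 = 12 ≡ 2 (mod 5).
    Then x = 4 + 17·2 = 38, valid modulo lcm(17, 5) = 85: x ≡ 38 (mod 85).
  Combine with x ≡ 0 (mod 4); new modulus lcm = 340.
    Write x = 38 + 85·t and substitute into x ≡ 0 (mod 4): 85·t ≡ 0 − 38 = -38 (mod 4).
    Reduce coefficients mod 4: 1·t ≡ 2 (mod 4).
    So t ≡ 2 (mod 4).
    Then x = 38 + 85·2 = 208, valid modulo lcm(85, 4) = 340: x ≡ 208 (mod 340).
  Combine with x ≡ 10 (mod 13); new modulus lcm = 4420.
    Write x = 208 + 340·t and substitute into x ≡ 10 (mod 13): 340·t ≡ 10 − 208 = -198 (mod 13).
    Reduce coefficients mod 13: 2·t ≡ 10 (mod 13).
    The inverse of 2 mod 13 is 7 (since 2·7 = 14 = 1·13 + 1), so t ≡ 7·10 = 70 ≡ 5 (mod 13).
    Then x = 208 + 340·5 = 1908, valid modulo lcm(340, 13) = 4420: x ≡ 1908 (mod 4420).
Verify against each original: 1908 mod 17 = 4, 1908 mod 5 = 3, 1908 mod 4 = 0, 1908 mod 13 = 10.

x ≡ 1908 (mod 4420).


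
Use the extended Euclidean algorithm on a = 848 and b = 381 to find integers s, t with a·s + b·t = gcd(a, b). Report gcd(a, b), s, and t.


Euclidean algorithm on (848, 381) — divide until remainder is 0:
  848 = 2 · 381 + 86
  381 = 4 · 86 + 37
  86 = 2 · 37 + 12
  37 = 3 · 12 + 1
  12 = 12 · 1 + 0
gcd(848, 381) = 1.
Track Bezout coefficients alongside the remainders: start with r₀ = 848 = a·1 + b·0 (s = 1, t = 0) and r₁ = 381 = a·0 + b·1 (s = 0, t = 1); each new remainder r_{k+1} = r_{k-1} − q_k·r_k inherits s_{k+1} = s_{k-1} − q_k·s_k, t_{k+1} = t_{k-1} − q_k·t_k, so r_k = a·s_k + b·t_k at every step:
  q = 2: r = 86, s = 1 − 2·0 = 1, t = 0 − 2·1 = -2  (check: 848·1 + 381·(-2) = 86)
  q = 4: r = 37, s = 0 − 4·1 = -4, t = 1 − 4·(-2) = 9  (check: 848·(-4) + 381·9 = 37)
  q = 2: r = 12, s = 1 − 2·(-4) = 9, t = -2 − 2·9 = -20  (check: 848·9 + 381·(-20) = 12)
  q = 3: r = 1, s = -4 − 3·9 = -31, t = 9 − 3·(-20) = 69  (check: 848·(-31) + 381·69 = 1)
The row with r = 1 (the gcd) gives the Bezout coefficients s = -31, t = 69.
Result: 848 · (-31) + 381 · (69) = 1.

gcd(848, 381) = 1; s = -31, t = 69 (check: 848·(-31) + 381·69 = 1).


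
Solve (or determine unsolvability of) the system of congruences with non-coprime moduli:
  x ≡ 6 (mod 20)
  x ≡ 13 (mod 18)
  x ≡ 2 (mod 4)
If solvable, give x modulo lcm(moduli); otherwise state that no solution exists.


Moduli 20, 18, 4 are not pairwise coprime, so CRT works modulo lcm(m_i) when all pairwise compatibility conditions hold.
Pairwise compatibility: gcd(m_i, m_j) must divide a_i - a_j for every pair.
Merge one congruence at a time:
  Start: x ≡ 6 (mod 20).
  Combine with x ≡ 13 (mod 18): gcd(20, 18) = 2, and 13 - 6 = 7 is NOT divisible by 2.
    ⇒ system is inconsistent (no integer solution).

No solution (the system is inconsistent).


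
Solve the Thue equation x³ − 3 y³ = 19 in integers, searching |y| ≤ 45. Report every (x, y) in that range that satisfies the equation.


The equation is x³ - 3y³ = 19. For fixed y, x³ = 3·y³ + 19, so a solution requires the RHS to be a perfect cube.
Strategy: iterate y from -45 to 45, compute RHS = 3·y³ + 19, and check whether it is a (positive or negative) perfect cube.
Check small values of y:
  y = 0: RHS = 19 is not a perfect cube.
  y = 1: RHS = 22 is not a perfect cube.
  y = -1: RHS = 16 is not a perfect cube.
  y = 2: RHS = 43 is not a perfect cube.
  y = -2: RHS = -5 is not a perfect cube.
  y = 3: RHS = 100 is not a perfect cube.
  y = -3: RHS = -62 is not a perfect cube.
Continuing the search up to |y| = 45 finds no solutions either.
No (x, y) in the scanned range satisfies the equation.

No integer solutions with |y| ≤ 45.


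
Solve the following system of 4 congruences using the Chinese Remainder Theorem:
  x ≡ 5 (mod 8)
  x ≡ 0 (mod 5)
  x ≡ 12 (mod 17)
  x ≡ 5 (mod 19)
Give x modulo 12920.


Product of moduli M = 8 · 5 · 17 · 19 = 12920.
Merge one congruence at a time:
  Start: x ≡ 5 (mod 8).
  Combine with x ≡ 0 (mod 5); new modulus lcm = 40.
    Write x = 5 + 8·t and substitute into x ≡ 0 (mod 5): 8·t ≡ 0 − 5 = -5 (mod 5).
    Reduce coefficients mod 5: 3·t ≡ 0 (mod 5).
    The inverse of 3 mod 5 is 2 (since 3·2 = 6 = 1·5 + 1), so t ≡ 2·0 = 0 ≡ 0 (mod 5).
    Then x = 5 + 8·0 = 5, valid modulo lcm(8, 5) = 40: x ≡ 5 (mod 40).
  Combine with x ≡ 12 (mod 17); new modulus lcm = 680.
    Write x = 5 + 40·t and substitute into x ≡ 12 (mod 17): 40·t ≡ 12 − 5 = 7 (mod 17).
    Reduce coefficients mod 17: 6·t ≡ 7 (mod 17).
    The inverse of 6 mod 17 is 3 (since 6·3 = 18 = 1·17 + 1), so t ≡ 3·7 = 21 ≡ 4 (mod 17).
    Then x = 5 + 40·4 = 165, valid modulo lcm(40, 17) = 680: x ≡ 165 (mod 680).
  Combine with x ≡ 5 (mod 19); new modulus lcm = 12920.
    Write x = 165 + 680·t and substitute into x ≡ 5 (mod 19): 680·t ≡ 5 − 165 = -160 (mod 19).
    Reduce coefficients mod 19: 15·t ≡ 11 (mod 19).
    The inverse of 15 mod 19 is 14 (since 15·14 = 210 = 11·19 + 1), so t ≡ 14·11 = 154 ≡ 2 (mod 19).
    Then x = 165 + 680·2 = 1525, valid modulo lcm(680, 19) = 12920: x ≡ 1525 (mod 12920).
Verify against each original: 1525 mod 8 = 5, 1525 mod 5 = 0, 1525 mod 17 = 12, 1525 mod 19 = 5.

x ≡ 1525 (mod 12920).


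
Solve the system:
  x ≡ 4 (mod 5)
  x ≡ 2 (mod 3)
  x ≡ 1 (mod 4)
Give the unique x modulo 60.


Moduli 5, 3, 4 are pairwise coprime; by CRT there is a unique solution modulo M = 5 · 3 · 4 = 60.
Solve pairwise, accumulating the modulus:
  Start with x ≡ 4 (mod 5).
  Combine with x ≡ 2 (mod 3): since gcd(5, 3) = 1, we get a unique residue mod 15.
    Write x = 4 + 5·t and substitute into x ≡ 2 (mod 3): 5·t ≡ 2 − 4 = -2 (mod 3).
    Reduce coefficients mod 3: 2·t ≡ 1 (mod 3).
    The inverse of 2 mod 3 is 2 (since 2·2 = 4 = 1·3 + 1), so t ≡ 2·1 = 2 ≡ 2 (mod 3).
    Then x = 4 + 5·2 = 14, valid modulo lcm(5, 3) = 15: x ≡ 14 (mod 15).
  Combine with x ≡ 1 (mod 4): since gcd(15, 4) = 1, we get a unique residue mod 60.
    Write x = 14 + 15·t and substitute into x ≡ 1 (mod 4): 15·t ≡ 1 − 14 = -13 (mod 4).
    Reduce coefficients mod 4: 3·t ≡ 3 (mod 4).
    The inverse of 3 mod 4 is 3 (since 3·3 = 9 = 2·4 + 1), so t ≡ 3·3 = 9 ≡ 1 (mod 4).
    Then x = 14 + 15·1 = 29, valid modulo lcm(15, 4) = 60: x ≡ 29 (mod 60).
Verify: 29 mod 5 = 4 ✓, 29 mod 3 = 2 ✓, 29 mod 4 = 1 ✓.

x ≡ 29 (mod 60).


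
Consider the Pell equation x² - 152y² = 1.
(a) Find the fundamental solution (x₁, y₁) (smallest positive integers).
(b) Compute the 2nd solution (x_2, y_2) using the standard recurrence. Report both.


Step 1: Find the fundamental solution (x₁, y₁) of x² - 152y² = 1.
  Expand √152 as a continued fraction. a₀ = ⌊√152⌋ = 12; iterate m_{k+1} = d_k·a_k − m_k, d_{k+1} = (152 − m_{k+1}²)/d_k, a_{k+1} = ⌊(a₀ + m_{k+1})/d_{k+1}⌋ (starting m₀ = 0, d₀ = 1), with convergents p_k = a_k·p_{k-1} + p_{k-2}, q_k = a_k·q_{k-1} + q_{k-2} (p₋₁ = 1, q₋₁ = 0):
  k = 0: a₀ = 12; p₀/q₀ = 12/1; p₀² − 152·q₀² = 144 − 152 = -8.
  k = 1: m = 12, d = 8, a = ⌊(12 + 12)/8⌋ = 3; p/q = (3·12 + 1)/(3·1 + 0) = 37/3; p² − 152·q² = 1369 − 1368 = 1.
  The first convergent with p² − 152·q² = 1 gives the fundamental solution (x₁, y₁) = (37, 3).
Step 2: Apply the recurrence (x_{n+1}, y_{n+1}) = (x₁x_n + 152y₁y_n, x₁y_n + y₁x_n) repeatedly.
  From (x_1, y_1) = (37, 3): x_2 = 37·37 + 152·3·3 = 2737; y_2 = 37·3 + 3·37 = 222.
Step 3: Verify x_2² - 152·y_2² = 7491169 - 7491168 = 1 (should be 1). ✓

(x_1, y_1) = (37, 3); (x_2, y_2) = (2737, 222).


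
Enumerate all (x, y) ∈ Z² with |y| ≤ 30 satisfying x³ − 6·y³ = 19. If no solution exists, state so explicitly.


The equation is x³ - 6y³ = 19. For fixed y, x³ = 6·y³ + 19, so a solution requires the RHS to be a perfect cube.
Strategy: iterate y from -30 to 30, compute RHS = 6·y³ + 19, and check whether it is a (positive or negative) perfect cube.
Check small values of y:
  y = 0: RHS = 19 is not a perfect cube.
  y = 1: RHS = 25 is not a perfect cube.
  y = -1: RHS = 13 is not a perfect cube.
  y = 2: RHS = 67 is not a perfect cube.
  y = -2: RHS = -29 is not a perfect cube.
  y = 3: RHS = 181 is not a perfect cube.
  y = -3: RHS = -143 is not a perfect cube.
Continuing the search up to |y| = 30 finds no solutions either.
No (x, y) in the scanned range satisfies the equation.

No integer solutions with |y| ≤ 30.


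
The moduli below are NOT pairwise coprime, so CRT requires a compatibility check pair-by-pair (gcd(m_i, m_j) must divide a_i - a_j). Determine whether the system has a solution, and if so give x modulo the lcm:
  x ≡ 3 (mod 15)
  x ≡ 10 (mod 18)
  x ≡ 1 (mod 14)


Moduli 15, 18, 14 are not pairwise coprime, so CRT works modulo lcm(m_i) when all pairwise compatibility conditions hold.
Pairwise compatibility: gcd(m_i, m_j) must divide a_i - a_j for every pair.
Merge one congruence at a time:
  Start: x ≡ 3 (mod 15).
  Combine with x ≡ 10 (mod 18): gcd(15, 18) = 3, and 10 - 3 = 7 is NOT divisible by 3.
    ⇒ system is inconsistent (no integer solution).

No solution (the system is inconsistent).


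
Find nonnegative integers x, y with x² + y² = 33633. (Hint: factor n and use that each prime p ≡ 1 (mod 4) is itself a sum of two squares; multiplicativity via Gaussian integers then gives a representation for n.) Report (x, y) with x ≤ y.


Step 1: Factor n = 33633 = 3^2 · 37 · 101.
Step 2: Check the mod-4 condition on each prime factor: 3 ≡ 3 (mod 4), exponent 2 (must be even); 37 ≡ 1 (mod 4), exponent 1; 101 ≡ 1 (mod 4), exponent 1.
All primes ≡ 3 (mod 4) appear to even exponent (or don't appear), so by the two-squares theorem n IS expressible as a sum of two squares.
Step 3: Build a representation. Group n = k² · m with k = 3 and m = 37 · 101 = 3737 (a product of primes ≡ 1 (mod 4)); a representation of m scales to one of n via (k·x)² + (k·y)² = k²(x² + y²). Each prime p ≡ 1 (mod 4) is itself a sum of two squares; find a² by testing p − a² for a perfect square:
  37: 37 − 1² = 36 = 6² ⇒ 37 = 1² + 6².
  101: 101 − 1² = 100 = 10² ⇒ 101 = 1² + 10².
  Combine using the Brahmagupta–Fibonacci identity (a² + b²)(c² + d²) = (ac − bd)² + (ad + bc)² = (ac + bd)² + (ad − bc)²:
  37 · 101 = 3737: from (1² + 6²)(1² + 10²), take (1·1 − 6·10, 1·10 + 6·1) = (1 − 60, 10 + 6) = (-59, 16); dropping signs (only squares matter) gives (59, 16); check 59² + 16² = 3481 + 256 = 3737 ✓.
  Scale by k = 3: (3·59, 3·16) = (177, 48).
Step 4: Order so x ≤ y and verify: 48² + 177² = 2304 + 31329 = 33633 = n. ✓

n = 33633 = 48² + 177² (one valid representation with x ≤ y).


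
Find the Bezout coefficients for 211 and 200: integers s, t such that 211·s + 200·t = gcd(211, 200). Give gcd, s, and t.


Euclidean algorithm on (211, 200) — divide until remainder is 0:
  211 = 1 · 200 + 11
  200 = 18 · 11 + 2
  11 = 5 · 2 + 1
  2 = 2 · 1 + 0
gcd(211, 200) = 1.
Track Bezout coefficients alongside the remainders: start with r₀ = 211 = a·1 + b·0 (s = 1, t = 0) and r₁ = 200 = a·0 + b·1 (s = 0, t = 1); each new remainder r_{k+1} = r_{k-1} − q_k·r_k inherits s_{k+1} = s_{k-1} − q_k·s_k, t_{k+1} = t_{k-1} − q_k·t_k, so r_k = a·s_k + b·t_k at every step:
  q = 1: r = 11, s = 1 − 1·0 = 1, t = 0 − 1·1 = -1  (check: 211·1 + 200·(-1) = 11)
  q = 18: r = 2, s = 0 − 18·1 = -18, t = 1 − 18·(-1) = 19  (check: 211·(-18) + 200·19 = 2)
  q = 5: r = 1, s = 1 − 5·(-18) = 91, t = -1 − 5·19 = -96  (check: 211·91 + 200·(-96) = 1)
The row with r = 1 (the gcd) gives the Bezout coefficients s = 91, t = -96.
Result: 211 · (91) + 200 · (-96) = 1.

gcd(211, 200) = 1; s = 91, t = -96 (check: 211·91 + 200·(-96) = 1).


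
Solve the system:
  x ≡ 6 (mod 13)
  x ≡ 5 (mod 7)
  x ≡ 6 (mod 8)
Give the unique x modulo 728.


Moduli 13, 7, 8 are pairwise coprime; by CRT there is a unique solution modulo M = 13 · 7 · 8 = 728.
Solve pairwise, accumulating the modulus:
  Start with x ≡ 6 (mod 13).
  Combine with x ≡ 5 (mod 7): since gcd(13, 7) = 1, we get a unique residue mod 91.
    Write x = 6 + 13·t and substitute into x ≡ 5 (mod 7): 13·t ≡ 5 − 6 = -1 (mod 7).
    Reduce coefficients mod 7: 6·t ≡ 6 (mod 7).
    The inverse of 6 mod 7 is 6 (since 6·6 = 36 = 5·7 + 1), so t ≡ 6·6 = 36 ≡ 1 (mod 7).
    Then x = 6 + 13·1 = 19, valid modulo lcm(13, 7) = 91: x ≡ 19 (mod 91).
  Combine with x ≡ 6 (mod 8): since gcd(91, 8) = 1, we get a unique residue mod 728.
    Write x = 19 + 91·t and substitute into x ≡ 6 (mod 8): 91·t ≡ 6 − 19 = -13 (mod 8).
    Reduce coefficients mod 8: 3·t ≡ 3 (mod 8).
    The inverse of 3 mod 8 is 3 (since 3·3 = 9 = 1·8 + 1), so t ≡ 3·3 = 9 ≡ 1 (mod 8).
    Then x = 19 + 91·1 = 110, valid modulo lcm(91, 8) = 728: x ≡ 110 (mod 728).
Verify: 110 mod 13 = 6 ✓, 110 mod 7 = 5 ✓, 110 mod 8 = 6 ✓.

x ≡ 110 (mod 728).


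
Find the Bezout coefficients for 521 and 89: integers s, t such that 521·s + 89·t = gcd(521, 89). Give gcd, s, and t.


Euclidean algorithm on (521, 89) — divide until remainder is 0:
  521 = 5 · 89 + 76
  89 = 1 · 76 + 13
  76 = 5 · 13 + 11
  13 = 1 · 11 + 2
  11 = 5 · 2 + 1
  2 = 2 · 1 + 0
gcd(521, 89) = 1.
Track Bezout coefficients alongside the remainders: start with r₀ = 521 = a·1 + b·0 (s = 1, t = 0) and r₁ = 89 = a·0 + b·1 (s = 0, t = 1); each new remainder r_{k+1} = r_{k-1} − q_k·r_k inherits s_{k+1} = s_{k-1} − q_k·s_k, t_{k+1} = t_{k-1} − q_k·t_k, so r_k = a·s_k + b·t_k at every step:
  q = 5: r = 76, s = 1 − 5·0 = 1, t = 0 − 5·1 = -5  (check: 521·1 + 89·(-5) = 76)
  q = 1: r = 13, s = 0 − 1·1 = -1, t = 1 − 1·(-5) = 6  (check: 521·(-1) + 89·6 = 13)
  q = 5: r = 11, s = 1 − 5·(-1) = 6, t = -5 − 5·6 = -35  (check: 521·6 + 89·(-35) = 11)
  q = 1: r = 2, s = -1 − 1·6 = -7, t = 6 − 1·(-35) = 41  (check: 521·(-7) + 89·41 = 2)
  q = 5: r = 1, s = 6 − 5·(-7) = 41, t = -35 − 5·41 = -240  (check: 521·41 + 89·(-240) = 1)
The row with r = 1 (the gcd) gives the Bezout coefficients s = 41, t = -240.
Result: 521 · (41) + 89 · (-240) = 1.

gcd(521, 89) = 1; s = 41, t = -240 (check: 521·41 + 89·(-240) = 1).


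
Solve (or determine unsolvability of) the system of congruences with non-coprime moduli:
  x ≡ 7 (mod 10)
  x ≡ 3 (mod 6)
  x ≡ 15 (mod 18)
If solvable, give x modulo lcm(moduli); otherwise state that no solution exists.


Moduli 10, 6, 18 are not pairwise coprime, so CRT works modulo lcm(m_i) when all pairwise compatibility conditions hold.
Pairwise compatibility: gcd(m_i, m_j) must divide a_i - a_j for every pair.
Merge one congruence at a time:
  Start: x ≡ 7 (mod 10).
  Combine with x ≡ 3 (mod 6): gcd(10, 6) = 2; 3 - 7 = -4, which IS divisible by 2, so compatible.
    Write x = 7 + 10·t and substitute into x ≡ 3 (mod 6): 10·t ≡ 3 − 7 = -4 (mod 6).
    Divide the congruence (and modulus) by g = 2: 5·t ≡ -2 (mod 3).
    Reduce coefficients mod 3: 2·t ≡ 1 (mod 3).
    The inverse of 2 mod 3 is 2 (since 2·2 = 4 = 1·3 + 1), so t ≡ 2·1 = 2 ≡ 2 (mod 3).
    Then x = 7 + 10·2 = 27, valid modulo lcm(10, 6) = 30: x ≡ 27 (mod 30).
  Combine with x ≡ 15 (mod 18): gcd(30, 18) = 6; 15 - 27 = -12, which IS divisible by 6, so compatible.
    Write x = 27 + 30·t and substitute into x ≡ 15 (mod 18): 30·t ≡ 15 − 27 = -12 (mod 18).
    Divide the congruence (and modulus) by g = 6: 5·t ≡ -2 (mod 3).
    Reduce coefficients mod 3: 2·t ≡ 1 (mod 3).
    The inverse of 2 mod 3 is 2 (since 2·2 = 4 = 1·3 + 1), so t ≡ 2·1 = 2 ≡ 2 (mod 3).
    Then x = 27 + 30·2 = 87, valid modulo lcm(30, 18) = 90: x ≡ 87 (mod 90).
Verify: 87 mod 10 = 7, 87 mod 6 = 3, 87 mod 18 = 15.

x ≡ 87 (mod 90).


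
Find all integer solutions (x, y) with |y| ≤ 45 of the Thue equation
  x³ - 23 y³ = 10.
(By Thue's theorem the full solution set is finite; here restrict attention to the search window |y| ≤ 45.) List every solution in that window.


The equation is x³ - 23y³ = 10. For fixed y, x³ = 23·y³ + 10, so a solution requires the RHS to be a perfect cube.
Strategy: iterate y from -45 to 45, compute RHS = 23·y³ + 10, and check whether it is a (positive or negative) perfect cube.
Check small values of y:
  y = 0: RHS = 10 is not a perfect cube.
  y = 1: RHS = 33 is not a perfect cube.
  y = -1: RHS = -13 is not a perfect cube.
  y = 2: RHS = 194 is not a perfect cube.
  y = -2: RHS = -174 is not a perfect cube.
  y = 3: RHS = 631 is not a perfect cube.
  y = -3: RHS = -611 is not a perfect cube.
Continuing the search up to |y| = 45 finds no solutions either.
No (x, y) in the scanned range satisfies the equation.

No integer solutions with |y| ≤ 45.


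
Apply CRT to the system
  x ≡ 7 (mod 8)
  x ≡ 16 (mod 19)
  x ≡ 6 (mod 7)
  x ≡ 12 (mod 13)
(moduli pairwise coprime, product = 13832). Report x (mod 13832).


Product of moduli M = 8 · 19 · 7 · 13 = 13832.
Merge one congruence at a time:
  Start: x ≡ 7 (mod 8).
  Combine with x ≡ 16 (mod 19); new modulus lcm = 152.
    Write x = 7 + 8·t and substitute into x ≡ 16 (mod 19): 8·t ≡ 16 − 7 = 9 (mod 19).
    The inverse of 8 mod 19 is 12 (since 8·12 = 96 = 5·19 + 1), so t ≡ 12·9 = 108 ≡ 13 (mod 19).
    Then x = 7 + 8·13 = 111, valid modulo lcm(8, 19) = 152: x ≡ 111 (mod 152).
  Combine with x ≡ 6 (mod 7); new modulus lcm = 1064.
    Write x = 111 + 152·t and substitute into x ≡ 6 (mod 7): 152·t ≡ 6 − 111 = -105 (mod 7).
    Reduce coefficients mod 7: 5·t ≡ 0 (mod 7).
    The inverse of 5 mod 7 is 3 (since 5·3 = 15 = 2·7 + 1), so t ≡ 3·0 = 0 ≡ 0 (mod 7).
    Then x = 111 + 152·0 = 111, valid modulo lcm(152, 7) = 1064: x ≡ 111 (mod 1064).
  Combine with x ≡ 12 (mod 13); new modulus lcm = 13832.
    Write x = 111 + 1064·t and substitute into x ≡ 12 (mod 13): 1064·t ≡ 12 − 111 = -99 (mod 13).
    Reduce coefficients mod 13: 11·t ≡ 5 (mod 13).
    The inverse of 11 mod 13 is 6 (since 11·6 = 66 = 5·13 + 1), so t ≡ 6·5 = 30 ≡ 4 (mod 13).
    Then x = 111 + 1064·4 = 4367, valid modulo lcm(1064, 13) = 13832: x ≡ 4367 (mod 13832).
Verify against each original: 4367 mod 8 = 7, 4367 mod 19 = 16, 4367 mod 7 = 6, 4367 mod 13 = 12.

x ≡ 4367 (mod 13832).


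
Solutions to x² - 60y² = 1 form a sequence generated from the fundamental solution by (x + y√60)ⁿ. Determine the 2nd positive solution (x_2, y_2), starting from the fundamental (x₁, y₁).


Step 1: Find the fundamental solution (x₁, y₁) of x² - 60y² = 1.
  Expand √60 as a continued fraction. a₀ = ⌊√60⌋ = 7; iterate m_{k+1} = d_k·a_k − m_k, d_{k+1} = (60 − m_{k+1}²)/d_k, a_{k+1} = ⌊(a₀ + m_{k+1})/d_{k+1}⌋ (starting m₀ = 0, d₀ = 1), with convergents p_k = a_k·p_{k-1} + p_{k-2}, q_k = a_k·q_{k-1} + q_{k-2} (p₋₁ = 1, q₋₁ = 0):
  k = 0: a₀ = 7; p₀/q₀ = 7/1; p₀² − 60·q₀² = 49 − 60 = -11.
  k = 1: m = 7, d = 11, a = ⌊(7 + 7)/11⌋ = 1; p/q = (1·7 + 1)/(1·1 + 0) = 8/1; p² − 60·q² = 64 − 60 = 4.
  k = 2: m = 4, d = 4, a = ⌊(7 + 4)/4⌋ = 2; p/q = (2·8 + 7)/(2·1 + 1) = 23/3; p² − 60·q² = 529 − 540 = -11.
  k = 3: m = 4, d = 11, a = ⌊(7 + 4)/11⌋ = 1; p/q = (1·23 + 8)/(1·3 + 1) = 31/4; p² − 60·q² = 961 − 960 = 1.
  The first convergent with p² − 60·q² = 1 gives the fundamental solution (x₁, y₁) = (31, 4).
Step 2: Apply the recurrence (x_{n+1}, y_{n+1}) = (x₁x_n + 60y₁y_n, x₁y_n + y₁x_n) repeatedly.
  From (x_1, y_1) = (31, 4): x_2 = 31·31 + 60·4·4 = 1921; y_2 = 31·4 + 4·31 = 248.
Step 3: Verify x_2² - 60·y_2² = 3690241 - 3690240 = 1 (should be 1). ✓

(x_1, y_1) = (31, 4); (x_2, y_2) = (1921, 248).


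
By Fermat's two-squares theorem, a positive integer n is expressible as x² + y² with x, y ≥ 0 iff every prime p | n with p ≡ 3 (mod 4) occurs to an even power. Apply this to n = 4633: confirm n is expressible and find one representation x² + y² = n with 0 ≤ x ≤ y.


Step 1: Factor n = 4633 = 41 · 113.
Step 2: Check the mod-4 condition on each prime factor: 41 ≡ 1 (mod 4), exponent 1; 113 ≡ 1 (mod 4), exponent 1.
All primes ≡ 3 (mod 4) appear to even exponent (or don't appear), so by the two-squares theorem n IS expressible as a sum of two squares.
Step 3: Build a representation. Here n = 41 · 113 is a product of primes ≡ 1 (mod 4). Each prime p ≡ 1 (mod 4) is itself a sum of two squares; find a² by testing p − a² for a perfect square:
  41: 41 − 1² = 40, 41 − 2² = 37, 41 − 3² = 32, 41 − 4² = 25 = 5² ⇒ 41 = 4² + 5².
  113: 113 − 1² = 112, 113 − 2² = 109, 113 − 3² = 104, 113 − 4² = 97, 113 − 5² = 88, 113 − 6² = 77, 113 − 7² = 64 = 8² ⇒ 113 = 7² + 8².
  Combine using the Brahmagupta–Fibonacci identity (a² + b²)(c² + d²) = (ac − bd)² + (ad + bc)² = (ac + bd)² + (ad − bc)²:
  41 · 113 = 4633: from (4² + 5²)(7² + 8²), take (4·7 − 5·8, 4·8 + 5·7) = (28 − 40, 32 + 35) = (-12, 67); dropping signs (only squares matter) gives (12, 67); check 12² + 67² = 144 + 4489 = 4633 ✓.
Step 4: Order so x ≤ y and verify: 12² + 67² = 144 + 4489 = 4633 = n. ✓

n = 4633 = 12² + 67² (one valid representation with x ≤ y).


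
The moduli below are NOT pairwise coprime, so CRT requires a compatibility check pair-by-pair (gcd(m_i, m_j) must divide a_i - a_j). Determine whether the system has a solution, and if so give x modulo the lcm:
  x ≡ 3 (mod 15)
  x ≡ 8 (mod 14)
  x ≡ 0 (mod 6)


Moduli 15, 14, 6 are not pairwise coprime, so CRT works modulo lcm(m_i) when all pairwise compatibility conditions hold.
Pairwise compatibility: gcd(m_i, m_j) must divide a_i - a_j for every pair.
Merge one congruence at a time:
  Start: x ≡ 3 (mod 15).
  Combine with x ≡ 8 (mod 14): gcd(15, 14) = 1; 8 - 3 = 5, which IS divisible by 1, so compatible.
    Write x = 3 + 15·t and substitute into x ≡ 8 (mod 14): 15·t ≡ 8 − 3 = 5 (mod 14).
    Reduce coefficients mod 14: 1·t ≡ 5 (mod 14).
    So t ≡ 5 (mod 14).
    Then x = 3 + 15·5 = 78, valid modulo lcm(15, 14) = 210: x ≡ 78 (mod 210).
  Combine with x ≡ 0 (mod 6): gcd(210, 6) = 6; 0 - 78 = -78, which IS divisible by 6, so compatible.
    Write x = 78 + 210·t and substitute into x ≡ 0 (mod 6): 210·t ≡ 0 − 78 = -78 (mod 6).
    Divide the congruence (and modulus) by g = 6: 35·t ≡ -13 (mod 1).
    Modulo 1 every t works; take t = 0.
    Then x = 78 + 210·0 = 78, valid modulo lcm(210, 6) = 210: x ≡ 78 (mod 210).
Verify: 78 mod 15 = 3, 78 mod 14 = 8, 78 mod 6 = 0.

x ≡ 78 (mod 210).


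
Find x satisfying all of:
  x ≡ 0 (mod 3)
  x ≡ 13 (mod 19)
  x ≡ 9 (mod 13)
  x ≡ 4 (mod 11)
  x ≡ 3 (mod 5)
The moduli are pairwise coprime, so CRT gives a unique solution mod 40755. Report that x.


Product of moduli M = 3 · 19 · 13 · 11 · 5 = 40755.
Merge one congruence at a time:
  Start: x ≡ 0 (mod 3).
  Combine with x ≡ 13 (mod 19); new modulus lcm = 57.
    Write x = 0 + 3·t and substitute into x ≡ 13 (mod 19): 3·t ≡ 13 − 0 = 13 (mod 19).
    The inverse of 3 mod 19 is 13 (since 3·13 = 39 = 2·19 + 1), so t ≡ 13·13 = 169 ≡ 17 (mod 19).
    Then x = 0 + 3·17 = 51, valid modulo lcm(3, 19) = 57: x ≡ 51 (mod 57).
  Combine with x ≡ 9 (mod 13); new modulus lcm = 741.
    Write x = 51 + 57·t and substitute into x ≡ 9 (mod 13): 57·t ≡ 9 − 51 = -42 (mod 13).
    Reduce coefficients mod 13: 5·t ≡ 10 (mod 13).
    The inverse of 5 mod 13 is 8 (since 5·8 = 40 = 3·13 + 1), so t ≡ 8·10 = 80 ≡ 2 (mod 13).
    Then x = 51 + 57·2 = 165, valid modulo lcm(57, 13) = 741: x ≡ 165 (mod 741).
  Combine with x ≡ 4 (mod 11); new modulus lcm = 8151.
    Write x = 165 + 741·t and substitute into x ≡ 4 (mod 11): 741·t ≡ 4 − 165 = -161 (mod 11).
    Reduce coefficients mod 11: 4·t ≡ 4 (mod 11).
    The inverse of 4 mod 11 is 3 (since 4·3 = 12 = 1·11 + 1), so t ≡ 3·4 = 12 ≡ 1 (mod 11).
    Then x = 165 + 741·1 = 906, valid modulo lcm(741, 11) = 8151: x ≡ 906 (mod 8151).
  Combine with x ≡ 3 (mod 5); new modulus lcm = 40755.
    Write x = 906 + 8151·t and substitute into x ≡ 3 (mod 5): 8151·t ≡ 3 − 906 = -903 (mod 5).
    Reduce coefficients mod 5: 1·t ≡ 2 (mod 5).
    So t ≡ 2 (mod 5).
    Then x = 906 + 8151·2 = 17208, valid modulo lcm(8151, 5) = 40755: x ≡ 17208 (mod 40755).
Verify against each original: 17208 mod 3 = 0, 17208 mod 19 = 13, 17208 mod 13 = 9, 17208 mod 11 = 4, 17208 mod 5 = 3.

x ≡ 17208 (mod 40755).


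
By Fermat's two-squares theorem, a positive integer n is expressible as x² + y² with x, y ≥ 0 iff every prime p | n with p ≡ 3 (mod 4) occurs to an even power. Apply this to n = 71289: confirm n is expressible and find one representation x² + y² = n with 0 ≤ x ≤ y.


Step 1: Factor n = 71289 = 3^2 · 89^2.
Step 2: Check the mod-4 condition on each prime factor: 3 ≡ 3 (mod 4), exponent 2 (must be even); 89 ≡ 1 (mod 4), exponent 2.
All primes ≡ 3 (mod 4) appear to even exponent (or don't appear), so by the two-squares theorem n IS expressible as a sum of two squares.
Step 3: Build a representation. Group n = k² · m with k = 3 and m = 89 · 89 = 7921 (a product of primes ≡ 1 (mod 4)); a representation of m scales to one of n via (k·x)² + (k·y)² = k²(x² + y²). Each prime p ≡ 1 (mod 4) is itself a sum of two squares; find a² by testing p − a² for a perfect square:
  89: 89 − 1² = 88, 89 − 2² = 85, 89 − 3² = 80, 89 − 4² = 73, 89 − 5² = 64 = 8² ⇒ 89 = 5² + 8².
  Combine using the Brahmagupta–Fibonacci identity (a² + b²)(c² + d²) = (ac − bd)² + (ad + bc)² = (ac + bd)² + (ad − bc)²:
  89 · 89 = 7921: from (5² + 8²)(5² + 8²), take (5·5 − 8·8, 5·8 + 8·5) = (25 − 64, 40 + 40) = (-39, 80); dropping signs (only squares matter) gives (39, 80); check 39² + 80² = 1521 + 6400 = 7921 ✓.
  Scale by k = 3: (3·39, 3·80) = (117, 240).
Step 4: Order so x ≤ y and verify: 117² + 240² = 13689 + 57600 = 71289 = n. ✓

n = 71289 = 117² + 240² (one valid representation with x ≤ y).


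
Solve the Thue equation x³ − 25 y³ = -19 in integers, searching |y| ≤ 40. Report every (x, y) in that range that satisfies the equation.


The equation is x³ - 25y³ = -19. For fixed y, x³ = 25·y³ − 19, so a solution requires the RHS to be a perfect cube.
Strategy: iterate y from -40 to 40, compute RHS = 25·y³ − 19, and check whether it is a (positive or negative) perfect cube.
Check small values of y:
  y = 0: RHS = -19 is not a perfect cube.
  y = 1: RHS = 6 is not a perfect cube.
  y = -1: RHS = -44 is not a perfect cube.
  y = 2: RHS = 181 is not a perfect cube.
  y = -2: RHS = -219 is not a perfect cube.
  y = 3: RHS = 656 is not a perfect cube.
  y = -3: RHS = -694 is not a perfect cube.
Continuing the search up to |y| = 40 finds no solutions either.
No (x, y) in the scanned range satisfies the equation.

No integer solutions with |y| ≤ 40.


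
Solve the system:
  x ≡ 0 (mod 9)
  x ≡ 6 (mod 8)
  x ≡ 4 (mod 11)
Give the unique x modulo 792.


Moduli 9, 8, 11 are pairwise coprime; by CRT there is a unique solution modulo M = 9 · 8 · 11 = 792.
Solve pairwise, accumulating the modulus:
  Start with x ≡ 0 (mod 9).
  Combine with x ≡ 6 (mod 8): since gcd(9, 8) = 1, we get a unique residue mod 72.
    Write x = 0 + 9·t and substitute into x ≡ 6 (mod 8): 9·t ≡ 6 − 0 = 6 (mod 8).
    Reduce coefficients mod 8: 1·t ≡ 6 (mod 8).
    So t ≡ 6 (mod 8).
    Then x = 0 + 9·6 = 54, valid modulo lcm(9, 8) = 72: x ≡ 54 (mod 72).
  Combine with x ≡ 4 (mod 11): since gcd(72, 11) = 1, we get a unique residue mod 792.
    Write x = 54 + 72·t and substitute into x ≡ 4 (mod 11): 72·t ≡ 4 − 54 = -50 (mod 11).
    Reduce coefficients mod 11: 6·t ≡ 5 (mod 11).
    The inverse of 6 mod 11 is 2 (since 6·2 = 12 = 1·11 + 1), so t ≡ 2·5 = 10 ≡ 10 (mod 11).
    Then x = 54 + 72·10 = 774, valid modulo lcm(72, 11) = 792: x ≡ 774 (mod 792).
Verify: 774 mod 9 = 0 ✓, 774 mod 8 = 6 ✓, 774 mod 11 = 4 ✓.

x ≡ 774 (mod 792).


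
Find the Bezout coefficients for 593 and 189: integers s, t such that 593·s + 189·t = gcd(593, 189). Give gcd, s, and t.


Euclidean algorithm on (593, 189) — divide until remainder is 0:
  593 = 3 · 189 + 26
  189 = 7 · 26 + 7
  26 = 3 · 7 + 5
  7 = 1 · 5 + 2
  5 = 2 · 2 + 1
  2 = 2 · 1 + 0
gcd(593, 189) = 1.
Track Bezout coefficients alongside the remainders: start with r₀ = 593 = a·1 + b·0 (s = 1, t = 0) and r₁ = 189 = a·0 + b·1 (s = 0, t = 1); each new remainder r_{k+1} = r_{k-1} − q_k·r_k inherits s_{k+1} = s_{k-1} − q_k·s_k, t_{k+1} = t_{k-1} − q_k·t_k, so r_k = a·s_k + b·t_k at every step:
  q = 3: r = 26, s = 1 − 3·0 = 1, t = 0 − 3·1 = -3  (check: 593·1 + 189·(-3) = 26)
  q = 7: r = 7, s = 0 − 7·1 = -7, t = 1 − 7·(-3) = 22  (check: 593·(-7) + 189·22 = 7)
  q = 3: r = 5, s = 1 − 3·(-7) = 22, t = -3 − 3·22 = -69  (check: 593·22 + 189·(-69) = 5)
  q = 1: r = 2, s = -7 − 1·22 = -29, t = 22 − 1·(-69) = 91  (check: 593·(-29) + 189·91 = 2)
  q = 2: r = 1, s = 22 − 2·(-29) = 80, t = -69 − 2·91 = -251  (check: 593·80 + 189·(-251) = 1)
The row with r = 1 (the gcd) gives the Bezout coefficients s = 80, t = -251.
Result: 593 · (80) + 189 · (-251) = 1.

gcd(593, 189) = 1; s = 80, t = -251 (check: 593·80 + 189·(-251) = 1).


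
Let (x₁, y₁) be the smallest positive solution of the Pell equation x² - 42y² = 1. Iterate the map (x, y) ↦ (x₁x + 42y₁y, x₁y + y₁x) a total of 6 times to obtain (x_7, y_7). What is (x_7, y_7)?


Step 1: Find the fundamental solution (x₁, y₁) of x² - 42y² = 1.
  Expand √42 as a continued fraction. a₀ = ⌊√42⌋ = 6; iterate m_{k+1} = d_k·a_k − m_k, d_{k+1} = (42 − m_{k+1}²)/d_k, a_{k+1} = ⌊(a₀ + m_{k+1})/d_{k+1}⌋ (starting m₀ = 0, d₀ = 1), with convergents p_k = a_k·p_{k-1} + p_{k-2}, q_k = a_k·q_{k-1} + q_{k-2} (p₋₁ = 1, q₋₁ = 0):
  k = 0: a₀ = 6; p₀/q₀ = 6/1; p₀² − 42·q₀² = 36 − 42 = -6.
  k = 1: m = 6, d = 6, a = ⌊(6 + 6)/6⌋ = 2; p/q = (2·6 + 1)/(2·1 + 0) = 13/2; p² − 42·q² = 169 − 168 = 1.
  The first convergent with p² − 42·q² = 1 gives the fundamental solution (x₁, y₁) = (13, 2).
Step 2: Apply the recurrence (x_{n+1}, y_{n+1}) = (x₁x_n + 42y₁y_n, x₁y_n + y₁x_n) repeatedly.
  From (x_1, y_1) = (13, 2): x_2 = 13·13 + 42·2·2 = 337; y_2 = 13·2 + 2·13 = 52.
  From (x_2, y_2) = (337, 52): x_3 = 13·337 + 42·2·52 = 8749; y_3 = 13·52 + 2·337 = 1350.
  From (x_3, y_3) = (8749, 1350): x_4 = 13·8749 + 42·2·1350 = 227137; y_4 = 13·1350 + 2·8749 = 35048.
  From (x_4, y_4) = (227137, 35048): x_5 = 13·227137 + 42·2·35048 = 5896813; y_5 = 13·35048 + 2·227137 = 909898.
  From (x_5, y_5) = (5896813, 909898): x_6 = 13·5896813 + 42·2·909898 = 153090001; y_6 = 13·909898 + 2·5896813 = 23622300.
  From (x_6, y_6) = (153090001, 23622300): x_7 = 13·153090001 + 42·2·23622300 = 3974443213; y_7 = 13·23622300 + 2·153090001 = 613269902.
Step 3: Verify x_7² - 42·y_7² = 15796198853361763369 - 15796198853361763368 = 1 (should be 1). ✓

(x_1, y_1) = (13, 2); (x_7, y_7) = (3974443213, 613269902).


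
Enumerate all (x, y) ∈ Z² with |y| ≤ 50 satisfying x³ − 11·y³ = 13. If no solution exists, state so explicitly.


The equation is x³ - 11y³ = 13. For fixed y, x³ = 11·y³ + 13, so a solution requires the RHS to be a perfect cube.
Strategy: iterate y from -50 to 50, compute RHS = 11·y³ + 13, and check whether it is a (positive or negative) perfect cube.
Check small values of y:
  y = 0: RHS = 13 is not a perfect cube.
  y = 1: RHS = 24 is not a perfect cube.
  y = -1: RHS = 2 is not a perfect cube.
  y = 2: RHS = 101 is not a perfect cube.
  y = -2: RHS = -75 is not a perfect cube.
  y = 3: RHS = 310 is not a perfect cube.
  y = -3: RHS = -284 is not a perfect cube.
Continuing the search up to |y| = 50 finds no solutions either.
No (x, y) in the scanned range satisfies the equation.

No integer solutions with |y| ≤ 50.


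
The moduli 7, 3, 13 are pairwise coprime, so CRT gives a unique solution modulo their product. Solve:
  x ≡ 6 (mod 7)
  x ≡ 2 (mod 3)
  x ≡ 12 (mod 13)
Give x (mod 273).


Moduli 7, 3, 13 are pairwise coprime; by CRT there is a unique solution modulo M = 7 · 3 · 13 = 273.
Solve pairwise, accumulating the modulus:
  Start with x ≡ 6 (mod 7).
  Combine with x ≡ 2 (mod 3): since gcd(7, 3) = 1, we get a unique residue mod 21.
    Write x = 6 + 7·t and substitute into x ≡ 2 (mod 3): 7·t ≡ 2 − 6 = -4 (mod 3).
    Reduce coefficients mod 3: 1·t ≡ 2 (mod 3).
    So t ≡ 2 (mod 3).
    Then x = 6 + 7·2 = 20, valid modulo lcm(7, 3) = 21: x ≡ 20 (mod 21).
  Combine with x ≡ 12 (mod 13): since gcd(21, 13) = 1, we get a unique residue mod 273.
    Write x = 20 + 21·t and substitute into x ≡ 12 (mod 13): 21·t ≡ 12 − 20 = -8 (mod 13).
    Reduce coefficients mod 13: 8·t ≡ 5 (mod 13).
    The inverse of 8 mod 13 is 5 (since 8·5 = 40 = 3·13 + 1), so t ≡ 5·5 = 25 ≡ 12 (mod 13).
    Then x = 20 + 21·12 = 272, valid modulo lcm(21, 13) = 273: x ≡ 272 (mod 273).
Verify: 272 mod 7 = 6 ✓, 272 mod 3 = 2 ✓, 272 mod 13 = 12 ✓.

x ≡ 272 (mod 273).


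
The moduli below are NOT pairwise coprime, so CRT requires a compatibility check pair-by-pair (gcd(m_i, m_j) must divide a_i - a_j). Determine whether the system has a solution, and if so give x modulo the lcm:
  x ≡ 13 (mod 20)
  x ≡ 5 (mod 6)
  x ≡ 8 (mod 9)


Moduli 20, 6, 9 are not pairwise coprime, so CRT works modulo lcm(m_i) when all pairwise compatibility conditions hold.
Pairwise compatibility: gcd(m_i, m_j) must divide a_i - a_j for every pair.
Merge one congruence at a time:
  Start: x ≡ 13 (mod 20).
  Combine with x ≡ 5 (mod 6): gcd(20, 6) = 2; 5 - 13 = -8, which IS divisible by 2, so compatible.
    Write x = 13 + 20·t and substitute into x ≡ 5 (mod 6): 20·t ≡ 5 − 13 = -8 (mod 6).
    Divide the congruence (and modulus) by g = 2: 10·t ≡ -4 (mod 3).
    Reduce coefficients mod 3: 1·t ≡ 2 (mod 3).
    So t ≡ 2 (mod 3).
    Then x = 13 + 20·2 = 53, valid modulo lcm(20, 6) = 60: x ≡ 53 (mod 60).
  Combine with x ≡ 8 (mod 9): gcd(60, 9) = 3; 8 - 53 = -45, which IS divisible by 3, so compatible.
    Write x = 53 + 60·t and substitute into x ≡ 8 (mod 9): 60·t ≡ 8 − 53 = -45 (mod 9).
    Divide the congruence (and modulus) by g = 3: 20·t ≡ -15 (mod 3).
    Reduce coefficients mod 3: 2·t ≡ 0 (mod 3).
    The inverse of 2 mod 3 is 2 (since 2·2 = 4 = 1·3 + 1), so t ≡ 2·0 = 0 ≡ 0 (mod 3).
    Then x = 53 + 60·0 = 53, valid modulo lcm(60, 9) = 180: x ≡ 53 (mod 180).
Verify: 53 mod 20 = 13, 53 mod 6 = 5, 53 mod 9 = 8.

x ≡ 53 (mod 180).


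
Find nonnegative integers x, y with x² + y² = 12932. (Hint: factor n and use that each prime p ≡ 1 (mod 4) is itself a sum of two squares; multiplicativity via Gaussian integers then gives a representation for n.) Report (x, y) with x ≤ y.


Step 1: Factor n = 12932 = 2^2 · 53 · 61.
Step 2: Check the mod-4 condition on each prime factor: 2 = 2 (special); 53 ≡ 1 (mod 4), exponent 1; 61 ≡ 1 (mod 4), exponent 1.
All primes ≡ 3 (mod 4) appear to even exponent (or don't appear), so by the two-squares theorem n IS expressible as a sum of two squares.
Step 3: Build a representation. Group n = k² · m with k = 2 and m = 53 · 61 = 3233 (a product of primes ≡ 1 (mod 4)); a representation of m scales to one of n via (k·x)² + (k·y)² = k²(x² + y²). Each prime p ≡ 1 (mod 4) is itself a sum of two squares; find a² by testing p − a² for a perfect square:
  53: 53 − 1² = 52, 53 − 2² = 49 = 7² ⇒ 53 = 2² + 7².
  61: 61 − 1² = 60, 61 − 2² = 57, 61 − 3² = 52, 61 − 4² = 45, 61 − 5² = 36 = 6² ⇒ 61 = 5² + 6².
  Combine using the Brahmagupta–Fibonacci identity (a² + b²)(c² + d²) = (ac − bd)² + (ad + bc)² = (ac + bd)² + (ad − bc)²:
  53 · 61 = 3233: from (2² + 7²)(5² + 6²), take (2·5 − 7·6, 2·6 + 7·5) = (10 − 42, 12 + 35) = (-32, 47); dropping signs (only squares matter) gives (32, 47); check 32² + 47² = 1024 + 2209 = 3233 ✓.
  Scale by k = 2: (2·32, 2·47) = (64, 94).
Step 4: Order so x ≤ y and verify: 64² + 94² = 4096 + 8836 = 12932 = n. ✓

n = 12932 = 64² + 94² (one valid representation with x ≤ y).


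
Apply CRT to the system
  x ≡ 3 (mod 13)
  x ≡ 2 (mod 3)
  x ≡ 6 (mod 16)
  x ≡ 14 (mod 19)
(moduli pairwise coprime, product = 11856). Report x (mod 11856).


Product of moduli M = 13 · 3 · 16 · 19 = 11856.
Merge one congruence at a time:
  Start: x ≡ 3 (mod 13).
  Combine with x ≡ 2 (mod 3); new modulus lcm = 39.
    Write x = 3 + 13·t and substitute into x ≡ 2 (mod 3): 13·t ≡ 2 − 3 = -1 (mod 3).
    Reduce coefficients mod 3: 1·t ≡ 2 (mod 3).
    So t ≡ 2 (mod 3).
    Then x = 3 + 13·2 = 29, valid modulo lcm(13, 3) = 39: x ≡ 29 (mod 39).
  Combine with x ≡ 6 (mod 16); new modulus lcm = 624.
    Write x = 29 + 39·t and substitute into x ≡ 6 (mod 16): 39·t ≡ 6 − 29 = -23 (mod 16).
    Reduce coefficients mod 16: 7·t ≡ 9 (mod 16).
    The inverse of 7 mod 16 is 7 (since 7·7 = 49 = 3·16 + 1), so t ≡ 7·9 = 63 ≡ 15 (mod 16).
    Then x = 29 + 39·15 = 614, valid modulo lcm(39, 16) = 624: x ≡ 614 (mod 624).
  Combine with x ≡ 14 (mod 19); new modulus lcm = 11856.
    Write x = 614 + 624·t and substitute into x ≡ 14 (mod 19): 624·t ≡ 14 − 614 = -600 (mod 19).
    Reduce coefficients mod 19: 16·t ≡ 8 (mod 19).
    The inverse of 16 mod 19 is 6 (since 16·6 = 96 = 5·19 + 1), so t ≡ 6·8 = 48 ≡ 10 (mod 19).
    Then x = 614 + 624·10 = 6854, valid modulo lcm(624, 19) = 11856: x ≡ 6854 (mod 11856).
Verify against each original: 6854 mod 13 = 3, 6854 mod 3 = 2, 6854 mod 16 = 6, 6854 mod 19 = 14.

x ≡ 6854 (mod 11856).
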